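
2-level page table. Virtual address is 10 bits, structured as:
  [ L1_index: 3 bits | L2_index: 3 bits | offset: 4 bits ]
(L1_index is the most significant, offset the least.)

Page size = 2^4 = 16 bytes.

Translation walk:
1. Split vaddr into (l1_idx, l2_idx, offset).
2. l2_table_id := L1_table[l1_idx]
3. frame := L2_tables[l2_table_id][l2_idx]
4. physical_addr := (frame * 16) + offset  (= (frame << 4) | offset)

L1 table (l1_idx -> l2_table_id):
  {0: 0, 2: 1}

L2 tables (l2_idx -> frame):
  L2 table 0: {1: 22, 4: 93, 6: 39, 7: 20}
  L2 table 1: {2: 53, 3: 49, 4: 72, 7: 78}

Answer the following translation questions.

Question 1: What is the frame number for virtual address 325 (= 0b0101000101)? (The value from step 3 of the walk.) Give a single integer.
Answer: 72

Derivation:
vaddr = 325: l1_idx=2, l2_idx=4
L1[2] = 1; L2[1][4] = 72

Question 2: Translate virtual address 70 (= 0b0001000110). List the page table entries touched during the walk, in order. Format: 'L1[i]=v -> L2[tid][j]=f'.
Answer: L1[0]=0 -> L2[0][4]=93

Derivation:
vaddr = 70 = 0b0001000110
Split: l1_idx=0, l2_idx=4, offset=6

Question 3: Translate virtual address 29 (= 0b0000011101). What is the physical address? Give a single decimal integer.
Answer: 365

Derivation:
vaddr = 29 = 0b0000011101
Split: l1_idx=0, l2_idx=1, offset=13
L1[0] = 0
L2[0][1] = 22
paddr = 22 * 16 + 13 = 365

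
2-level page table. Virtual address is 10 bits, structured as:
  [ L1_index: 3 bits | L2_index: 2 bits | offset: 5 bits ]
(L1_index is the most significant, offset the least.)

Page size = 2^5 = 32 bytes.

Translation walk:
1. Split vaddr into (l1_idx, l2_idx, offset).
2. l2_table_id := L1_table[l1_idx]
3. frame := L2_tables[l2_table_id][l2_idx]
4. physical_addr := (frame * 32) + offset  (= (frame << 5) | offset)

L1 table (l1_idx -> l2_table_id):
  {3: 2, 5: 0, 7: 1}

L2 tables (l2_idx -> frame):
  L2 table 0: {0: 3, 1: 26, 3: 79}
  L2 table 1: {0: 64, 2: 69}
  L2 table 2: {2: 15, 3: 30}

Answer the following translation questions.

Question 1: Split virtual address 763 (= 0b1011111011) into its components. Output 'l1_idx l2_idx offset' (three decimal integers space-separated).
Answer: 5 3 27

Derivation:
vaddr = 763 = 0b1011111011
  top 3 bits -> l1_idx = 5
  next 2 bits -> l2_idx = 3
  bottom 5 bits -> offset = 27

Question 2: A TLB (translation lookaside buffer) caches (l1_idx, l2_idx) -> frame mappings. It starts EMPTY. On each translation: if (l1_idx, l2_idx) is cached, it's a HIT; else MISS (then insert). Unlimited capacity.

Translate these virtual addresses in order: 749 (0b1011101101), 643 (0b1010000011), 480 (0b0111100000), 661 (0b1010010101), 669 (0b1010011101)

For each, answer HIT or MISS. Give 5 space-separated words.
vaddr=749: (5,3) not in TLB -> MISS, insert
vaddr=643: (5,0) not in TLB -> MISS, insert
vaddr=480: (3,3) not in TLB -> MISS, insert
vaddr=661: (5,0) in TLB -> HIT
vaddr=669: (5,0) in TLB -> HIT

Answer: MISS MISS MISS HIT HIT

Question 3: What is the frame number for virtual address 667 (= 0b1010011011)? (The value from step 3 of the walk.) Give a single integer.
vaddr = 667: l1_idx=5, l2_idx=0
L1[5] = 0; L2[0][0] = 3

Answer: 3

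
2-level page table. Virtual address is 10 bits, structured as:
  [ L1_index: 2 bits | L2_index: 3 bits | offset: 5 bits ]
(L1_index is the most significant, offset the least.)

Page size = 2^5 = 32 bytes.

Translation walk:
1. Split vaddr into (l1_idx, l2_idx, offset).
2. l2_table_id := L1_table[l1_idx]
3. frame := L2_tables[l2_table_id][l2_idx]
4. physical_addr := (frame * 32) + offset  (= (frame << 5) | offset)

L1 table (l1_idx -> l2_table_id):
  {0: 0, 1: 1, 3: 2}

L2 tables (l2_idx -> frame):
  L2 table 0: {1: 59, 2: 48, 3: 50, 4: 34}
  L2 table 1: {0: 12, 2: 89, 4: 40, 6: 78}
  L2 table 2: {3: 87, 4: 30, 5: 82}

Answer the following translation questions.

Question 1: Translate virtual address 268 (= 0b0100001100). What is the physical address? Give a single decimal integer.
Answer: 396

Derivation:
vaddr = 268 = 0b0100001100
Split: l1_idx=1, l2_idx=0, offset=12
L1[1] = 1
L2[1][0] = 12
paddr = 12 * 32 + 12 = 396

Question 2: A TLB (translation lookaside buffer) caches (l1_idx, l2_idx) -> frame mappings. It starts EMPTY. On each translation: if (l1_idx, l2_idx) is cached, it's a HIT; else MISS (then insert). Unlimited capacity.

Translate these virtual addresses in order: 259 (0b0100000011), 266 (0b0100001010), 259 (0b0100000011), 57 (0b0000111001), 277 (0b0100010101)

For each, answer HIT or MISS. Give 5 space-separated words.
vaddr=259: (1,0) not in TLB -> MISS, insert
vaddr=266: (1,0) in TLB -> HIT
vaddr=259: (1,0) in TLB -> HIT
vaddr=57: (0,1) not in TLB -> MISS, insert
vaddr=277: (1,0) in TLB -> HIT

Answer: MISS HIT HIT MISS HIT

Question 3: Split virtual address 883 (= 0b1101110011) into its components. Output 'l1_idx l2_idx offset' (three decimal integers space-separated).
vaddr = 883 = 0b1101110011
  top 2 bits -> l1_idx = 3
  next 3 bits -> l2_idx = 3
  bottom 5 bits -> offset = 19

Answer: 3 3 19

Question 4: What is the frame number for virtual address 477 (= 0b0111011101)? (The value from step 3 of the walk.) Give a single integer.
vaddr = 477: l1_idx=1, l2_idx=6
L1[1] = 1; L2[1][6] = 78

Answer: 78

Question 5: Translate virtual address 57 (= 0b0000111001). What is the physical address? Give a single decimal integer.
Answer: 1913

Derivation:
vaddr = 57 = 0b0000111001
Split: l1_idx=0, l2_idx=1, offset=25
L1[0] = 0
L2[0][1] = 59
paddr = 59 * 32 + 25 = 1913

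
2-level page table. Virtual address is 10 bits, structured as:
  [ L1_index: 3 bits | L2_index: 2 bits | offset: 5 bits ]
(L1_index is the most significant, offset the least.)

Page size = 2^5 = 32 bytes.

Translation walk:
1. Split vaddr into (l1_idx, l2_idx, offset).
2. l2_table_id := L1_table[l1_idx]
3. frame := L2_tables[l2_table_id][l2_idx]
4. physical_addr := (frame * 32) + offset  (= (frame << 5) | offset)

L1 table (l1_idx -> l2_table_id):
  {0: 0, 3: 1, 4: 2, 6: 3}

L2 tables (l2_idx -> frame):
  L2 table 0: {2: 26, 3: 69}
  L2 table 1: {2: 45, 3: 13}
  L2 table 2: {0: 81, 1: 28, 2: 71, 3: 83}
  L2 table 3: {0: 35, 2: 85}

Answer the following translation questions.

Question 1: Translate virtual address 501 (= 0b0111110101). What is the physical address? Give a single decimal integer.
vaddr = 501 = 0b0111110101
Split: l1_idx=3, l2_idx=3, offset=21
L1[3] = 1
L2[1][3] = 13
paddr = 13 * 32 + 21 = 437

Answer: 437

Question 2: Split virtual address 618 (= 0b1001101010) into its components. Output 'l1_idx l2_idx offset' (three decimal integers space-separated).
vaddr = 618 = 0b1001101010
  top 3 bits -> l1_idx = 4
  next 2 bits -> l2_idx = 3
  bottom 5 bits -> offset = 10

Answer: 4 3 10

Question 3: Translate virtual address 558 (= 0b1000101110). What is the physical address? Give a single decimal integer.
vaddr = 558 = 0b1000101110
Split: l1_idx=4, l2_idx=1, offset=14
L1[4] = 2
L2[2][1] = 28
paddr = 28 * 32 + 14 = 910

Answer: 910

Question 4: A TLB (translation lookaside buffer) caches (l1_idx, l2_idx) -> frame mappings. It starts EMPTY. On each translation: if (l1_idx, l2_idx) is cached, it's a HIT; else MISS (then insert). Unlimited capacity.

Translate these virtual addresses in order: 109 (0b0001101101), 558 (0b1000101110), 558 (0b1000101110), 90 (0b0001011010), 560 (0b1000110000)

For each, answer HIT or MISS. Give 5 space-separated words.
Answer: MISS MISS HIT MISS HIT

Derivation:
vaddr=109: (0,3) not in TLB -> MISS, insert
vaddr=558: (4,1) not in TLB -> MISS, insert
vaddr=558: (4,1) in TLB -> HIT
vaddr=90: (0,2) not in TLB -> MISS, insert
vaddr=560: (4,1) in TLB -> HIT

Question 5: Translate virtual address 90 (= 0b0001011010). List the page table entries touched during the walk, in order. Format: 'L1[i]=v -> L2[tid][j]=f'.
vaddr = 90 = 0b0001011010
Split: l1_idx=0, l2_idx=2, offset=26

Answer: L1[0]=0 -> L2[0][2]=26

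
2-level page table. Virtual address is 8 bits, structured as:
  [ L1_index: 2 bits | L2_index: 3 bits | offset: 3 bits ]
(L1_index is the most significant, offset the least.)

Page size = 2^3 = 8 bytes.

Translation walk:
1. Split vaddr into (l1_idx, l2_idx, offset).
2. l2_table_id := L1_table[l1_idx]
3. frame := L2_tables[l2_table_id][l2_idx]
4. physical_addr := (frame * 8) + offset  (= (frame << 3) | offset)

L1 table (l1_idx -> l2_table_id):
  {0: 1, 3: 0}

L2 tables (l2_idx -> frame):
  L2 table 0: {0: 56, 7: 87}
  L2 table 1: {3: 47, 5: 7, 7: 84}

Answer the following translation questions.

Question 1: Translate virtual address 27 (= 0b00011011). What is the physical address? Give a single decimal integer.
Answer: 379

Derivation:
vaddr = 27 = 0b00011011
Split: l1_idx=0, l2_idx=3, offset=3
L1[0] = 1
L2[1][3] = 47
paddr = 47 * 8 + 3 = 379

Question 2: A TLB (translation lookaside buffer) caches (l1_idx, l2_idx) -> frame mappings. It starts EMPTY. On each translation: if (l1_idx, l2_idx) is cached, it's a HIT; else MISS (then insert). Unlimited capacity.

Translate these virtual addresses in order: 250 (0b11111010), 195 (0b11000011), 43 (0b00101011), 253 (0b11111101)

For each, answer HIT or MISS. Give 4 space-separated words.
vaddr=250: (3,7) not in TLB -> MISS, insert
vaddr=195: (3,0) not in TLB -> MISS, insert
vaddr=43: (0,5) not in TLB -> MISS, insert
vaddr=253: (3,7) in TLB -> HIT

Answer: MISS MISS MISS HIT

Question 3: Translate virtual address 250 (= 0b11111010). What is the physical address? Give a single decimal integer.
vaddr = 250 = 0b11111010
Split: l1_idx=3, l2_idx=7, offset=2
L1[3] = 0
L2[0][7] = 87
paddr = 87 * 8 + 2 = 698

Answer: 698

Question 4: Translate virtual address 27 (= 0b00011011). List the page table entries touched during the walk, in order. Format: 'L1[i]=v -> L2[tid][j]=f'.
vaddr = 27 = 0b00011011
Split: l1_idx=0, l2_idx=3, offset=3

Answer: L1[0]=1 -> L2[1][3]=47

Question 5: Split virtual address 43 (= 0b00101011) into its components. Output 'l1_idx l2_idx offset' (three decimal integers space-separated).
vaddr = 43 = 0b00101011
  top 2 bits -> l1_idx = 0
  next 3 bits -> l2_idx = 5
  bottom 3 bits -> offset = 3

Answer: 0 5 3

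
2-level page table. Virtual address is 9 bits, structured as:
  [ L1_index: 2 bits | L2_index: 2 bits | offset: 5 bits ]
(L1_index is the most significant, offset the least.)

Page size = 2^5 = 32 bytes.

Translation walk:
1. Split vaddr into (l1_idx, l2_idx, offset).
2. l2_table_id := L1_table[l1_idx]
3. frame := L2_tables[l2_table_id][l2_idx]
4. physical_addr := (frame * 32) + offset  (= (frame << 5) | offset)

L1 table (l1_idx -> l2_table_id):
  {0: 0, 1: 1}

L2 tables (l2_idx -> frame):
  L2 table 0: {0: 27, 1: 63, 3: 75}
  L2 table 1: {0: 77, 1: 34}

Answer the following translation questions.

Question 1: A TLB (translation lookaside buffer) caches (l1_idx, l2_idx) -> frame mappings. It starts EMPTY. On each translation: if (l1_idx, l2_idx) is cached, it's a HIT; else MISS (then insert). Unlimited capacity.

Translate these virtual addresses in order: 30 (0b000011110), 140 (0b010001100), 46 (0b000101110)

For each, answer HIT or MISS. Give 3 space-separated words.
vaddr=30: (0,0) not in TLB -> MISS, insert
vaddr=140: (1,0) not in TLB -> MISS, insert
vaddr=46: (0,1) not in TLB -> MISS, insert

Answer: MISS MISS MISS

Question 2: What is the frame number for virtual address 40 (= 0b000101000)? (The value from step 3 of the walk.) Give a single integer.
vaddr = 40: l1_idx=0, l2_idx=1
L1[0] = 0; L2[0][1] = 63

Answer: 63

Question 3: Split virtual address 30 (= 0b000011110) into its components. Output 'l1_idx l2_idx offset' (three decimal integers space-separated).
Answer: 0 0 30

Derivation:
vaddr = 30 = 0b000011110
  top 2 bits -> l1_idx = 0
  next 2 bits -> l2_idx = 0
  bottom 5 bits -> offset = 30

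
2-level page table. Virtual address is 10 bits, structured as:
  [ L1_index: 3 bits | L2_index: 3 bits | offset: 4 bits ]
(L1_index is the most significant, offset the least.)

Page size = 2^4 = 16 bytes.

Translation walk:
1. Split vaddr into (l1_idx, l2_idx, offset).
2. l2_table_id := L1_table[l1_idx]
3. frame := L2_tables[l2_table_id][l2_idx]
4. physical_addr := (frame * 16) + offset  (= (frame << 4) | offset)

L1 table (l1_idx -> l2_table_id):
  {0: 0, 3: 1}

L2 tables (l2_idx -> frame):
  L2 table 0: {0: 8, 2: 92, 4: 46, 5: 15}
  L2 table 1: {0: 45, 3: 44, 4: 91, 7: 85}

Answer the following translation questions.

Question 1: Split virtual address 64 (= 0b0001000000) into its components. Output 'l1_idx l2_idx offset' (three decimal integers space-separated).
vaddr = 64 = 0b0001000000
  top 3 bits -> l1_idx = 0
  next 3 bits -> l2_idx = 4
  bottom 4 bits -> offset = 0

Answer: 0 4 0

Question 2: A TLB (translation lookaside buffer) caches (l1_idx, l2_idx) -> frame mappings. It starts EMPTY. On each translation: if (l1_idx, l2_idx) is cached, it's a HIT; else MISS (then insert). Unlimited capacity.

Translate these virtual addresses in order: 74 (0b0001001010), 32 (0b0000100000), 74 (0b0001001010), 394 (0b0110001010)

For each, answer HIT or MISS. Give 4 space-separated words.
Answer: MISS MISS HIT MISS

Derivation:
vaddr=74: (0,4) not in TLB -> MISS, insert
vaddr=32: (0,2) not in TLB -> MISS, insert
vaddr=74: (0,4) in TLB -> HIT
vaddr=394: (3,0) not in TLB -> MISS, insert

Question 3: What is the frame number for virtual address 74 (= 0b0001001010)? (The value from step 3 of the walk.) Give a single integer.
vaddr = 74: l1_idx=0, l2_idx=4
L1[0] = 0; L2[0][4] = 46

Answer: 46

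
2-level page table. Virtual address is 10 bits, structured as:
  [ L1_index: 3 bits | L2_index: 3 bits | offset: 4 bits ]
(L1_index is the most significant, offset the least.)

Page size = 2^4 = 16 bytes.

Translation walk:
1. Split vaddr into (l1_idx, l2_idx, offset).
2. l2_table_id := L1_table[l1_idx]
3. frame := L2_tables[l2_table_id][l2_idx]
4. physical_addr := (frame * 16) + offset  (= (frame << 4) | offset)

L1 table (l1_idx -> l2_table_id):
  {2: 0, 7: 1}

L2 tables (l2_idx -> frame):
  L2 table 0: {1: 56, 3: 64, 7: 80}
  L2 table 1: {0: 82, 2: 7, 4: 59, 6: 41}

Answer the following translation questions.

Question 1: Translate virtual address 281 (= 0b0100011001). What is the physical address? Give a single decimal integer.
Answer: 905

Derivation:
vaddr = 281 = 0b0100011001
Split: l1_idx=2, l2_idx=1, offset=9
L1[2] = 0
L2[0][1] = 56
paddr = 56 * 16 + 9 = 905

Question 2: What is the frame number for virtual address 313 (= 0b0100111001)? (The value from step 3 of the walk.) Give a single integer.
vaddr = 313: l1_idx=2, l2_idx=3
L1[2] = 0; L2[0][3] = 64

Answer: 64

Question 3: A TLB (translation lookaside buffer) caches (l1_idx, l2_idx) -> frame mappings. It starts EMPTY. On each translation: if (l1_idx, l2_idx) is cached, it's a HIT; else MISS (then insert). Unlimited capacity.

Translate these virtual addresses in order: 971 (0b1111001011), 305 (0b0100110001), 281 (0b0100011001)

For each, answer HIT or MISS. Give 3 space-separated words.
Answer: MISS MISS MISS

Derivation:
vaddr=971: (7,4) not in TLB -> MISS, insert
vaddr=305: (2,3) not in TLB -> MISS, insert
vaddr=281: (2,1) not in TLB -> MISS, insert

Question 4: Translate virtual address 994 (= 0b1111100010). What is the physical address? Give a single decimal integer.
Answer: 658

Derivation:
vaddr = 994 = 0b1111100010
Split: l1_idx=7, l2_idx=6, offset=2
L1[7] = 1
L2[1][6] = 41
paddr = 41 * 16 + 2 = 658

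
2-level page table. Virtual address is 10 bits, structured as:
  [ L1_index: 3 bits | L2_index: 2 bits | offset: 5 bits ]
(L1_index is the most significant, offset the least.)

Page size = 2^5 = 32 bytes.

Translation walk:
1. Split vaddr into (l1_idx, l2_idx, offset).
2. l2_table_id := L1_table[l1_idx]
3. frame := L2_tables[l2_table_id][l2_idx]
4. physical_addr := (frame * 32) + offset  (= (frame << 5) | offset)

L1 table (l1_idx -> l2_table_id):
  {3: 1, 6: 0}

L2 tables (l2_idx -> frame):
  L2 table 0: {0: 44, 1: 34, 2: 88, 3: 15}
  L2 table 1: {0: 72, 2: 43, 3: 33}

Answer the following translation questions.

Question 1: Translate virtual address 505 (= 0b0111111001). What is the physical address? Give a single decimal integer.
Answer: 1081

Derivation:
vaddr = 505 = 0b0111111001
Split: l1_idx=3, l2_idx=3, offset=25
L1[3] = 1
L2[1][3] = 33
paddr = 33 * 32 + 25 = 1081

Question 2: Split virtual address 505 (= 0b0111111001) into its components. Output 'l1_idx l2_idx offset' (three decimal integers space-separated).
Answer: 3 3 25

Derivation:
vaddr = 505 = 0b0111111001
  top 3 bits -> l1_idx = 3
  next 2 bits -> l2_idx = 3
  bottom 5 bits -> offset = 25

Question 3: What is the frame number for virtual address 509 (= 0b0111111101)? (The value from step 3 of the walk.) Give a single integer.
Answer: 33

Derivation:
vaddr = 509: l1_idx=3, l2_idx=3
L1[3] = 1; L2[1][3] = 33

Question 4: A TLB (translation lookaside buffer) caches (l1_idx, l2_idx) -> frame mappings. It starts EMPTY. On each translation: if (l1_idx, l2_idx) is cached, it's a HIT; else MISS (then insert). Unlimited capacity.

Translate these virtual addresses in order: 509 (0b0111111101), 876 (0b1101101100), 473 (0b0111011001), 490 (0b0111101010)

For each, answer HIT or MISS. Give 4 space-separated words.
vaddr=509: (3,3) not in TLB -> MISS, insert
vaddr=876: (6,3) not in TLB -> MISS, insert
vaddr=473: (3,2) not in TLB -> MISS, insert
vaddr=490: (3,3) in TLB -> HIT

Answer: MISS MISS MISS HIT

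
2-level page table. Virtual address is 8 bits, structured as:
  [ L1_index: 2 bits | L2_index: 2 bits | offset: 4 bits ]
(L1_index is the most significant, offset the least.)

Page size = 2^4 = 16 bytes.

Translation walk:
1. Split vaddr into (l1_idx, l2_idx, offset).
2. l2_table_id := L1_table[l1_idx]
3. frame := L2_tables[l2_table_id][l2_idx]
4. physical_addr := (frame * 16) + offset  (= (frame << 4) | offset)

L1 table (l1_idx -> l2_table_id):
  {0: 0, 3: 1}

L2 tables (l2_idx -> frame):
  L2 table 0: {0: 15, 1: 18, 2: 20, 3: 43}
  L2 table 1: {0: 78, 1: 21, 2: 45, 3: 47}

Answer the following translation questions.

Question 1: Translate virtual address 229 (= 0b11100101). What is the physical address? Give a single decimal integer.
vaddr = 229 = 0b11100101
Split: l1_idx=3, l2_idx=2, offset=5
L1[3] = 1
L2[1][2] = 45
paddr = 45 * 16 + 5 = 725

Answer: 725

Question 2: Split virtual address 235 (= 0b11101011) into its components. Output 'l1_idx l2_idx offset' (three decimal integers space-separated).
vaddr = 235 = 0b11101011
  top 2 bits -> l1_idx = 3
  next 2 bits -> l2_idx = 2
  bottom 4 bits -> offset = 11

Answer: 3 2 11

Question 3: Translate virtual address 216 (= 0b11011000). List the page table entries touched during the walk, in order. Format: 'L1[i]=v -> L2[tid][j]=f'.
Answer: L1[3]=1 -> L2[1][1]=21

Derivation:
vaddr = 216 = 0b11011000
Split: l1_idx=3, l2_idx=1, offset=8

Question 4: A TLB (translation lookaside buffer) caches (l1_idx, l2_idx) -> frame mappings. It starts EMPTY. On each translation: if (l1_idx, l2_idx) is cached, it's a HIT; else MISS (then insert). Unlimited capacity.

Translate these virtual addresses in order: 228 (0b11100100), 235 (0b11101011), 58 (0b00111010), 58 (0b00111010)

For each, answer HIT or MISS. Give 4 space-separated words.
vaddr=228: (3,2) not in TLB -> MISS, insert
vaddr=235: (3,2) in TLB -> HIT
vaddr=58: (0,3) not in TLB -> MISS, insert
vaddr=58: (0,3) in TLB -> HIT

Answer: MISS HIT MISS HIT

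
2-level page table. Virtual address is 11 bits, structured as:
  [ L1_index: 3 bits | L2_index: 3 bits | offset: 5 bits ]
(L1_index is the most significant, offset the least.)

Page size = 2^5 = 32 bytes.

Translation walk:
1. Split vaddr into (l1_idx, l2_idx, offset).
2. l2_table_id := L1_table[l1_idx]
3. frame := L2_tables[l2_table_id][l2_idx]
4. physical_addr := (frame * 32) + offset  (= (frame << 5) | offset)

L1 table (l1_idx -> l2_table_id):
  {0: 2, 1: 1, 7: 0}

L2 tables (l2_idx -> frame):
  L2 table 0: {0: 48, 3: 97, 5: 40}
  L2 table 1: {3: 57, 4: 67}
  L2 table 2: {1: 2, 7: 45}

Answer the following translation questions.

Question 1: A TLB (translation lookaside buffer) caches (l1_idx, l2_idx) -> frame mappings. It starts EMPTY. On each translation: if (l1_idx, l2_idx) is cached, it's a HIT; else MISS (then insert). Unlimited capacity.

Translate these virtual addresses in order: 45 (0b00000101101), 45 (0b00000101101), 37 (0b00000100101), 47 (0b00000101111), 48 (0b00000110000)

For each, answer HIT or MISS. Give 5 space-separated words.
vaddr=45: (0,1) not in TLB -> MISS, insert
vaddr=45: (0,1) in TLB -> HIT
vaddr=37: (0,1) in TLB -> HIT
vaddr=47: (0,1) in TLB -> HIT
vaddr=48: (0,1) in TLB -> HIT

Answer: MISS HIT HIT HIT HIT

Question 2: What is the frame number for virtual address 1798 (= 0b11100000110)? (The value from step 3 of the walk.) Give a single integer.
vaddr = 1798: l1_idx=7, l2_idx=0
L1[7] = 0; L2[0][0] = 48

Answer: 48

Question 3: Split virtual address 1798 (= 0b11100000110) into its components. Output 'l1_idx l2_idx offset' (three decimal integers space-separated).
vaddr = 1798 = 0b11100000110
  top 3 bits -> l1_idx = 7
  next 3 bits -> l2_idx = 0
  bottom 5 bits -> offset = 6

Answer: 7 0 6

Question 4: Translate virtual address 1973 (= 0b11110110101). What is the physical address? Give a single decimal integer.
Answer: 1301

Derivation:
vaddr = 1973 = 0b11110110101
Split: l1_idx=7, l2_idx=5, offset=21
L1[7] = 0
L2[0][5] = 40
paddr = 40 * 32 + 21 = 1301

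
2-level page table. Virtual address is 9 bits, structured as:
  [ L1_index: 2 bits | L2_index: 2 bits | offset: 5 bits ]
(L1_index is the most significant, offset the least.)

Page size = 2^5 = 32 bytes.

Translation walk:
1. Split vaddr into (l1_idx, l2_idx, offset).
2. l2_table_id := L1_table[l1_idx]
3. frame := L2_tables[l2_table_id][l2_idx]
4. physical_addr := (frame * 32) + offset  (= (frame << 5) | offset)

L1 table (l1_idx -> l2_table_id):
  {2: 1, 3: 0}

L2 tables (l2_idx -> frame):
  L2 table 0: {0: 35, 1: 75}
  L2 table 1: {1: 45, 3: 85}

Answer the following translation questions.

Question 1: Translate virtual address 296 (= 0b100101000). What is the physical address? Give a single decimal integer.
Answer: 1448

Derivation:
vaddr = 296 = 0b100101000
Split: l1_idx=2, l2_idx=1, offset=8
L1[2] = 1
L2[1][1] = 45
paddr = 45 * 32 + 8 = 1448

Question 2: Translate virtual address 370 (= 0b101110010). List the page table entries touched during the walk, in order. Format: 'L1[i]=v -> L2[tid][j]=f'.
vaddr = 370 = 0b101110010
Split: l1_idx=2, l2_idx=3, offset=18

Answer: L1[2]=1 -> L2[1][3]=85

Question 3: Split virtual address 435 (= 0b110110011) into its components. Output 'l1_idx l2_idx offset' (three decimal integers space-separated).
Answer: 3 1 19

Derivation:
vaddr = 435 = 0b110110011
  top 2 bits -> l1_idx = 3
  next 2 bits -> l2_idx = 1
  bottom 5 bits -> offset = 19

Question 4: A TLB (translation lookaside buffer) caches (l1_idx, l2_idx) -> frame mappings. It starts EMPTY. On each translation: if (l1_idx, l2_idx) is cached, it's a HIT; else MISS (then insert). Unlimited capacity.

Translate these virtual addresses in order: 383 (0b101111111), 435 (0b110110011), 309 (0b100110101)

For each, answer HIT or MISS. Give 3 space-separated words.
Answer: MISS MISS MISS

Derivation:
vaddr=383: (2,3) not in TLB -> MISS, insert
vaddr=435: (3,1) not in TLB -> MISS, insert
vaddr=309: (2,1) not in TLB -> MISS, insert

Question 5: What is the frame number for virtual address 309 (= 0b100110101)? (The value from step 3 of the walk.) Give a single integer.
vaddr = 309: l1_idx=2, l2_idx=1
L1[2] = 1; L2[1][1] = 45

Answer: 45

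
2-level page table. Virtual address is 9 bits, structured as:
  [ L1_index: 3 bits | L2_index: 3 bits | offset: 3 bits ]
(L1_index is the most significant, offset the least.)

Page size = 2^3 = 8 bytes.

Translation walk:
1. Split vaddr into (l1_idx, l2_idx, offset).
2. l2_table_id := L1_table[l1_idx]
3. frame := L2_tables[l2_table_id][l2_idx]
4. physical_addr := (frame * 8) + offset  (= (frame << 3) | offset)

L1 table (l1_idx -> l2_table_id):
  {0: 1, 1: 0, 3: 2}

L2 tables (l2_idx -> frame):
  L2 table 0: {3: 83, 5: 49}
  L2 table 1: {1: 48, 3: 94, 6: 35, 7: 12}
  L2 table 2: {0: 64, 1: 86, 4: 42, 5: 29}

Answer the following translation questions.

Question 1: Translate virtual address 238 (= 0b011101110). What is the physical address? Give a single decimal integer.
vaddr = 238 = 0b011101110
Split: l1_idx=3, l2_idx=5, offset=6
L1[3] = 2
L2[2][5] = 29
paddr = 29 * 8 + 6 = 238

Answer: 238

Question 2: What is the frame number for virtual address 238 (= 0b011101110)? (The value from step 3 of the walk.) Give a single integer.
Answer: 29

Derivation:
vaddr = 238: l1_idx=3, l2_idx=5
L1[3] = 2; L2[2][5] = 29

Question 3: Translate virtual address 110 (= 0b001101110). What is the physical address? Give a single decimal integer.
vaddr = 110 = 0b001101110
Split: l1_idx=1, l2_idx=5, offset=6
L1[1] = 0
L2[0][5] = 49
paddr = 49 * 8 + 6 = 398

Answer: 398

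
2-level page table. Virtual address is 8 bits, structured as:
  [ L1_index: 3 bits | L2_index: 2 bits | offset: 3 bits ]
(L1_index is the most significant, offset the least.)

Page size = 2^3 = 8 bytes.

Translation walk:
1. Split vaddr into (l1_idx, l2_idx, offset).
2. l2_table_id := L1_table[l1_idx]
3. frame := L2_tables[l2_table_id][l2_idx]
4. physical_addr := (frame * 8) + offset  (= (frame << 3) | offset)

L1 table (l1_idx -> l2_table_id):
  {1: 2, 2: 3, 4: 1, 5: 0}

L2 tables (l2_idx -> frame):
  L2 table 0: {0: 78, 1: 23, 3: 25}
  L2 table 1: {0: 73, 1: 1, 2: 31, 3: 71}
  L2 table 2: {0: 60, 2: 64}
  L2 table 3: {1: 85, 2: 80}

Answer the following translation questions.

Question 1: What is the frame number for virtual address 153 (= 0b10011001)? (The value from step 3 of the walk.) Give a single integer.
Answer: 71

Derivation:
vaddr = 153: l1_idx=4, l2_idx=3
L1[4] = 1; L2[1][3] = 71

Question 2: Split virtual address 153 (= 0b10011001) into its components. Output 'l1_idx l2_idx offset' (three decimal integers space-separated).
Answer: 4 3 1

Derivation:
vaddr = 153 = 0b10011001
  top 3 bits -> l1_idx = 4
  next 2 bits -> l2_idx = 3
  bottom 3 bits -> offset = 1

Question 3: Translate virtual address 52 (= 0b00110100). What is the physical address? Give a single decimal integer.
Answer: 516

Derivation:
vaddr = 52 = 0b00110100
Split: l1_idx=1, l2_idx=2, offset=4
L1[1] = 2
L2[2][2] = 64
paddr = 64 * 8 + 4 = 516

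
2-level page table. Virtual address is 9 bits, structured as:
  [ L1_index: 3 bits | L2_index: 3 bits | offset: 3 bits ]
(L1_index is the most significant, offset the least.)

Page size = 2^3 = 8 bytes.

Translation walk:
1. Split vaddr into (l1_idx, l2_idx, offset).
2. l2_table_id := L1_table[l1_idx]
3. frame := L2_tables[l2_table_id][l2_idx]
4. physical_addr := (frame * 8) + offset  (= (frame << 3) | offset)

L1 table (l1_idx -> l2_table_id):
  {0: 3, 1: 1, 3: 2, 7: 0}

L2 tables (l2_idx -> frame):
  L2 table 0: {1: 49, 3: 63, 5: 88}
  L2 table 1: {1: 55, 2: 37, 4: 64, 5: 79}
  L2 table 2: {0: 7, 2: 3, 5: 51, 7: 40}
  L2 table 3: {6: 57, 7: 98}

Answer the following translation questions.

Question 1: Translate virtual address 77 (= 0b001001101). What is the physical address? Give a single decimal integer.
Answer: 445

Derivation:
vaddr = 77 = 0b001001101
Split: l1_idx=1, l2_idx=1, offset=5
L1[1] = 1
L2[1][1] = 55
paddr = 55 * 8 + 5 = 445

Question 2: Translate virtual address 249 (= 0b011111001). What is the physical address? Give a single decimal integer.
Answer: 321

Derivation:
vaddr = 249 = 0b011111001
Split: l1_idx=3, l2_idx=7, offset=1
L1[3] = 2
L2[2][7] = 40
paddr = 40 * 8 + 1 = 321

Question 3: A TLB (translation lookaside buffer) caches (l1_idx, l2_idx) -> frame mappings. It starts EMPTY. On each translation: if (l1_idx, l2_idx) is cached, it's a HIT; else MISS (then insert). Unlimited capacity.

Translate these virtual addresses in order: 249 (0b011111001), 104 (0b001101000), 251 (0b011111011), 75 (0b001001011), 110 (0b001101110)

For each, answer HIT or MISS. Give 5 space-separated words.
Answer: MISS MISS HIT MISS HIT

Derivation:
vaddr=249: (3,7) not in TLB -> MISS, insert
vaddr=104: (1,5) not in TLB -> MISS, insert
vaddr=251: (3,7) in TLB -> HIT
vaddr=75: (1,1) not in TLB -> MISS, insert
vaddr=110: (1,5) in TLB -> HIT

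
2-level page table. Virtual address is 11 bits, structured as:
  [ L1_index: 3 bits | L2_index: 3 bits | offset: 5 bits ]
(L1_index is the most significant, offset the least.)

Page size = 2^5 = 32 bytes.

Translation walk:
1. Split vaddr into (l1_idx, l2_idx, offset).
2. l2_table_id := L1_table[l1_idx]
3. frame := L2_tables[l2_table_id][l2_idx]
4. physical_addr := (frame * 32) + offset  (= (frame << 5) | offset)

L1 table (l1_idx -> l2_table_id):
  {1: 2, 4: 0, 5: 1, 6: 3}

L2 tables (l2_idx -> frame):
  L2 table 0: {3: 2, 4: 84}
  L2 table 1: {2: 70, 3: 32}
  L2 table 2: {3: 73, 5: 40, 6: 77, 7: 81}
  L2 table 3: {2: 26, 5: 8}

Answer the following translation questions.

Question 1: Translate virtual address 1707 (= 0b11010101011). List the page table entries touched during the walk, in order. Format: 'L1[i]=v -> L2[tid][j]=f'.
Answer: L1[6]=3 -> L2[3][5]=8

Derivation:
vaddr = 1707 = 0b11010101011
Split: l1_idx=6, l2_idx=5, offset=11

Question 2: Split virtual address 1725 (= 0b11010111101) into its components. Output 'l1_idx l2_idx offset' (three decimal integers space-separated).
vaddr = 1725 = 0b11010111101
  top 3 bits -> l1_idx = 6
  next 3 bits -> l2_idx = 5
  bottom 5 bits -> offset = 29

Answer: 6 5 29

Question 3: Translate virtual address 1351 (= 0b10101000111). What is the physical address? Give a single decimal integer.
vaddr = 1351 = 0b10101000111
Split: l1_idx=5, l2_idx=2, offset=7
L1[5] = 1
L2[1][2] = 70
paddr = 70 * 32 + 7 = 2247

Answer: 2247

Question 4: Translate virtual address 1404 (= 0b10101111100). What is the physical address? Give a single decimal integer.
Answer: 1052

Derivation:
vaddr = 1404 = 0b10101111100
Split: l1_idx=5, l2_idx=3, offset=28
L1[5] = 1
L2[1][3] = 32
paddr = 32 * 32 + 28 = 1052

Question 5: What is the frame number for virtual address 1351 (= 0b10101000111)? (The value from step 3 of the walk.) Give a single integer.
vaddr = 1351: l1_idx=5, l2_idx=2
L1[5] = 1; L2[1][2] = 70

Answer: 70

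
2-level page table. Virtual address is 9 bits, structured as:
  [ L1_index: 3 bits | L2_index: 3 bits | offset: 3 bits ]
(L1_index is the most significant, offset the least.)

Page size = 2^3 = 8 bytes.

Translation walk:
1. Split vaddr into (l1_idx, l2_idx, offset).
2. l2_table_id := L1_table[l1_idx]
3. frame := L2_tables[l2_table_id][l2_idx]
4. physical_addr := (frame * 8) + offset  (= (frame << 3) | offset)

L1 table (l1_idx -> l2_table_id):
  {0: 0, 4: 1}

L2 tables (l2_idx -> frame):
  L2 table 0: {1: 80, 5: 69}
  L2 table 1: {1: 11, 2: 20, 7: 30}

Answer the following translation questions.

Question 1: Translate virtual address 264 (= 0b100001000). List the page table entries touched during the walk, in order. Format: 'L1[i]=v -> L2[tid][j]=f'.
vaddr = 264 = 0b100001000
Split: l1_idx=4, l2_idx=1, offset=0

Answer: L1[4]=1 -> L2[1][1]=11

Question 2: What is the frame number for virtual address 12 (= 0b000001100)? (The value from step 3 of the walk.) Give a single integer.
vaddr = 12: l1_idx=0, l2_idx=1
L1[0] = 0; L2[0][1] = 80

Answer: 80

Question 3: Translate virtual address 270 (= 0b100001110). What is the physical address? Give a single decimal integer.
Answer: 94

Derivation:
vaddr = 270 = 0b100001110
Split: l1_idx=4, l2_idx=1, offset=6
L1[4] = 1
L2[1][1] = 11
paddr = 11 * 8 + 6 = 94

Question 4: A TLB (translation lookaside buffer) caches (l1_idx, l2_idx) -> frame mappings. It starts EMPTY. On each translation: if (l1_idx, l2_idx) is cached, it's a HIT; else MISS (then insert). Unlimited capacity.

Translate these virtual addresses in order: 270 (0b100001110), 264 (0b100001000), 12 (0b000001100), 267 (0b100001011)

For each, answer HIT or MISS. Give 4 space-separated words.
Answer: MISS HIT MISS HIT

Derivation:
vaddr=270: (4,1) not in TLB -> MISS, insert
vaddr=264: (4,1) in TLB -> HIT
vaddr=12: (0,1) not in TLB -> MISS, insert
vaddr=267: (4,1) in TLB -> HIT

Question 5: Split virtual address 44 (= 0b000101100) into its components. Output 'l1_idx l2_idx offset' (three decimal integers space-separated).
Answer: 0 5 4

Derivation:
vaddr = 44 = 0b000101100
  top 3 bits -> l1_idx = 0
  next 3 bits -> l2_idx = 5
  bottom 3 bits -> offset = 4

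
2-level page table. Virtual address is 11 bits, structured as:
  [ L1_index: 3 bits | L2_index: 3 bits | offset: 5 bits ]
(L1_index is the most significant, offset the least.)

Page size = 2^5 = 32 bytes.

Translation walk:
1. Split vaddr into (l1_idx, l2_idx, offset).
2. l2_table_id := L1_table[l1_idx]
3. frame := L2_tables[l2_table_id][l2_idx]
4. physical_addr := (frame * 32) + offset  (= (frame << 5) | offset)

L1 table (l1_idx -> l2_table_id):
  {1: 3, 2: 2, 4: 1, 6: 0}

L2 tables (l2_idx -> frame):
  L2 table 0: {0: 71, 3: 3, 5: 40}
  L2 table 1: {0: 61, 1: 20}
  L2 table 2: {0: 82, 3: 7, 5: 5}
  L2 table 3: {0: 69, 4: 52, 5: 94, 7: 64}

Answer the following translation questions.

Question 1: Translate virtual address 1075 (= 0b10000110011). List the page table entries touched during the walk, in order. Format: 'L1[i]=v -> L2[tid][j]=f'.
Answer: L1[4]=1 -> L2[1][1]=20

Derivation:
vaddr = 1075 = 0b10000110011
Split: l1_idx=4, l2_idx=1, offset=19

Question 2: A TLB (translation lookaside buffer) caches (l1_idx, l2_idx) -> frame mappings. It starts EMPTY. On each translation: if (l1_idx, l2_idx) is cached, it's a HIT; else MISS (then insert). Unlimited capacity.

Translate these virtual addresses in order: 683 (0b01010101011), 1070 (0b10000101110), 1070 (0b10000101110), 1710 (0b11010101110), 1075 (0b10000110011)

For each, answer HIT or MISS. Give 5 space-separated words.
vaddr=683: (2,5) not in TLB -> MISS, insert
vaddr=1070: (4,1) not in TLB -> MISS, insert
vaddr=1070: (4,1) in TLB -> HIT
vaddr=1710: (6,5) not in TLB -> MISS, insert
vaddr=1075: (4,1) in TLB -> HIT

Answer: MISS MISS HIT MISS HIT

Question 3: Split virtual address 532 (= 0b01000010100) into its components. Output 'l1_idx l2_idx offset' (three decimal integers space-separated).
Answer: 2 0 20

Derivation:
vaddr = 532 = 0b01000010100
  top 3 bits -> l1_idx = 2
  next 3 bits -> l2_idx = 0
  bottom 5 bits -> offset = 20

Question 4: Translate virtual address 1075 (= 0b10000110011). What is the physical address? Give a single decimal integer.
vaddr = 1075 = 0b10000110011
Split: l1_idx=4, l2_idx=1, offset=19
L1[4] = 1
L2[1][1] = 20
paddr = 20 * 32 + 19 = 659

Answer: 659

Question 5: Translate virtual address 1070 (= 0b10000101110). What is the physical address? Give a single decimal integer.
vaddr = 1070 = 0b10000101110
Split: l1_idx=4, l2_idx=1, offset=14
L1[4] = 1
L2[1][1] = 20
paddr = 20 * 32 + 14 = 654

Answer: 654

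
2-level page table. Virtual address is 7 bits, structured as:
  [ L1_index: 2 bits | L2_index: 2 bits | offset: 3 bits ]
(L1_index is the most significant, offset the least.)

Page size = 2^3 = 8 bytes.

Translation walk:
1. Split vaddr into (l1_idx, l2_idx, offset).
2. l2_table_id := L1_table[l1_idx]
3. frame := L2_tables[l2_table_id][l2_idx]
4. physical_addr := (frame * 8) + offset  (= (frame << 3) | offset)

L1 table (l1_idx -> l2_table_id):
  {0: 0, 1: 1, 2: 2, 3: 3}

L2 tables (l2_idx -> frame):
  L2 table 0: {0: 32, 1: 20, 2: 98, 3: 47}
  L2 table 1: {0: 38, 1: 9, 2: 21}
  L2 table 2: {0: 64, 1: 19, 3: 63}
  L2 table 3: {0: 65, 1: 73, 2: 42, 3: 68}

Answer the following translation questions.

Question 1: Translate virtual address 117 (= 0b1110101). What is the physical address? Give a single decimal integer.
Answer: 341

Derivation:
vaddr = 117 = 0b1110101
Split: l1_idx=3, l2_idx=2, offset=5
L1[3] = 3
L2[3][2] = 42
paddr = 42 * 8 + 5 = 341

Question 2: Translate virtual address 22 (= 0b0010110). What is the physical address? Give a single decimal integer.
Answer: 790

Derivation:
vaddr = 22 = 0b0010110
Split: l1_idx=0, l2_idx=2, offset=6
L1[0] = 0
L2[0][2] = 98
paddr = 98 * 8 + 6 = 790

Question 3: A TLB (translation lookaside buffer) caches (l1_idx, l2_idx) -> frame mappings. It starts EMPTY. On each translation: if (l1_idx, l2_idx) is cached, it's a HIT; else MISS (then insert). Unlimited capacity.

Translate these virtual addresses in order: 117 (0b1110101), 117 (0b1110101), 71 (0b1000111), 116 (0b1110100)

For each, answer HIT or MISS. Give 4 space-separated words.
Answer: MISS HIT MISS HIT

Derivation:
vaddr=117: (3,2) not in TLB -> MISS, insert
vaddr=117: (3,2) in TLB -> HIT
vaddr=71: (2,0) not in TLB -> MISS, insert
vaddr=116: (3,2) in TLB -> HIT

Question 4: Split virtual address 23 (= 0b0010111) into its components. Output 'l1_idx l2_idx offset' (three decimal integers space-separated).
vaddr = 23 = 0b0010111
  top 2 bits -> l1_idx = 0
  next 2 bits -> l2_idx = 2
  bottom 3 bits -> offset = 7

Answer: 0 2 7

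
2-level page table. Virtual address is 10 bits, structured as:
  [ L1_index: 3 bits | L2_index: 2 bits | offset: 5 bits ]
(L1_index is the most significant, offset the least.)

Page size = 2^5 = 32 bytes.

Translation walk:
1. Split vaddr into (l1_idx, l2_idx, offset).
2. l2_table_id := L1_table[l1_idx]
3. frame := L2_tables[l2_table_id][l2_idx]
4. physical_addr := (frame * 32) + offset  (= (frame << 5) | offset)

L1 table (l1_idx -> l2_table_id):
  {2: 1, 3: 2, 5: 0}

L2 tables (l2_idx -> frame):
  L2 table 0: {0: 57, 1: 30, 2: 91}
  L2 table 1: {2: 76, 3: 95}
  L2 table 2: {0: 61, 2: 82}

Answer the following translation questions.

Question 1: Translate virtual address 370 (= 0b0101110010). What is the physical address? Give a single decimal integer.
Answer: 3058

Derivation:
vaddr = 370 = 0b0101110010
Split: l1_idx=2, l2_idx=3, offset=18
L1[2] = 1
L2[1][3] = 95
paddr = 95 * 32 + 18 = 3058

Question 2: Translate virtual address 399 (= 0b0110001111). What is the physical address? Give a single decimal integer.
vaddr = 399 = 0b0110001111
Split: l1_idx=3, l2_idx=0, offset=15
L1[3] = 2
L2[2][0] = 61
paddr = 61 * 32 + 15 = 1967

Answer: 1967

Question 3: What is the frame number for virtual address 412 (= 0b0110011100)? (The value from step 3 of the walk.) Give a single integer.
Answer: 61

Derivation:
vaddr = 412: l1_idx=3, l2_idx=0
L1[3] = 2; L2[2][0] = 61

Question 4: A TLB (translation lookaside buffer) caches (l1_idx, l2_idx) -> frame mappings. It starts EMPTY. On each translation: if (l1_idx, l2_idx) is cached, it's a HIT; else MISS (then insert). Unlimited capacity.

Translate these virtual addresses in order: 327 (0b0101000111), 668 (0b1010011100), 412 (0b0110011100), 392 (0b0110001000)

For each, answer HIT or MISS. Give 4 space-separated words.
Answer: MISS MISS MISS HIT

Derivation:
vaddr=327: (2,2) not in TLB -> MISS, insert
vaddr=668: (5,0) not in TLB -> MISS, insert
vaddr=412: (3,0) not in TLB -> MISS, insert
vaddr=392: (3,0) in TLB -> HIT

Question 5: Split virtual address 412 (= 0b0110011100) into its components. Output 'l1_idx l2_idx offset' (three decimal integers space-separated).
Answer: 3 0 28

Derivation:
vaddr = 412 = 0b0110011100
  top 3 bits -> l1_idx = 3
  next 2 bits -> l2_idx = 0
  bottom 5 bits -> offset = 28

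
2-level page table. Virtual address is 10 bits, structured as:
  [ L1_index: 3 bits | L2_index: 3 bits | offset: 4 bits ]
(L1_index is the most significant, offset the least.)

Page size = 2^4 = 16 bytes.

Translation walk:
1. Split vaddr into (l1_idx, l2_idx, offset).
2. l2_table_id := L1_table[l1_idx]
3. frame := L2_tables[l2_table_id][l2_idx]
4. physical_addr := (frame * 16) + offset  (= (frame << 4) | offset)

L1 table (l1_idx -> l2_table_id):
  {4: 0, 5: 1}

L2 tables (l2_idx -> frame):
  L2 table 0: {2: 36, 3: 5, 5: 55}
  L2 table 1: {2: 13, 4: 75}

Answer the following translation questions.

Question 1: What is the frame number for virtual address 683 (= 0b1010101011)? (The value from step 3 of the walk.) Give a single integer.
Answer: 13

Derivation:
vaddr = 683: l1_idx=5, l2_idx=2
L1[5] = 1; L2[1][2] = 13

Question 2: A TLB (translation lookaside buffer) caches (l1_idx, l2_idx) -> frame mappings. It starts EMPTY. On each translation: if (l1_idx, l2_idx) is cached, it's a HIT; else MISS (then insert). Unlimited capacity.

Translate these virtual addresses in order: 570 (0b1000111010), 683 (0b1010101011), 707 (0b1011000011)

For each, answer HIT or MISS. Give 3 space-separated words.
vaddr=570: (4,3) not in TLB -> MISS, insert
vaddr=683: (5,2) not in TLB -> MISS, insert
vaddr=707: (5,4) not in TLB -> MISS, insert

Answer: MISS MISS MISS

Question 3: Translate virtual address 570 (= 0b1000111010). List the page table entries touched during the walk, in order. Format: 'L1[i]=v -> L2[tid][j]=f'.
vaddr = 570 = 0b1000111010
Split: l1_idx=4, l2_idx=3, offset=10

Answer: L1[4]=0 -> L2[0][3]=5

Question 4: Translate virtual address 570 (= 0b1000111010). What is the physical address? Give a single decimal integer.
vaddr = 570 = 0b1000111010
Split: l1_idx=4, l2_idx=3, offset=10
L1[4] = 0
L2[0][3] = 5
paddr = 5 * 16 + 10 = 90

Answer: 90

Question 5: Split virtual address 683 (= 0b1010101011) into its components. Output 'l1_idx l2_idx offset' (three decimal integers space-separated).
Answer: 5 2 11

Derivation:
vaddr = 683 = 0b1010101011
  top 3 bits -> l1_idx = 5
  next 3 bits -> l2_idx = 2
  bottom 4 bits -> offset = 11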